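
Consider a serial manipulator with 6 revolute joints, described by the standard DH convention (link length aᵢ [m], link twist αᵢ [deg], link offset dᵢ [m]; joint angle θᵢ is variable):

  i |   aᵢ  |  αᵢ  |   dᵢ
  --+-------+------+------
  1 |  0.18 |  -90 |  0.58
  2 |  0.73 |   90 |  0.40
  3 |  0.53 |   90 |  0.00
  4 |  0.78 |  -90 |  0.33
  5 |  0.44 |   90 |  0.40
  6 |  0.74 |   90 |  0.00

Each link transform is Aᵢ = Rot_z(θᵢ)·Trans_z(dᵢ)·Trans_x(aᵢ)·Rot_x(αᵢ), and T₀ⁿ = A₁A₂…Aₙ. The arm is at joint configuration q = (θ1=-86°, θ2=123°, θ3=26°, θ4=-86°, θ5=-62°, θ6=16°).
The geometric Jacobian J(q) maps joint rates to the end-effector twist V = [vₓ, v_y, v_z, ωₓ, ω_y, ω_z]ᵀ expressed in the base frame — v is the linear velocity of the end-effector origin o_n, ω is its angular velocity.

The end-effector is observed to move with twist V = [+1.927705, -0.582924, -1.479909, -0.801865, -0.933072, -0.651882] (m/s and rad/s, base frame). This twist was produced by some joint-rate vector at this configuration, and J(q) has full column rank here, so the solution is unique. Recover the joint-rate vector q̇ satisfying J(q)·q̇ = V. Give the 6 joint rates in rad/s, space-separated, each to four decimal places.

o_n = [-0.4268, 2.1836, -0.7559]
J₁: ẑ×o_n = [-2.1836, -0.4268, 0.0000], ω = ẑ
J2: z=[0.9976, 0.0698, 0.0000] o=[0.0126, -0.1796, 0.5800] → [-0.0932, 1.3326, 2.3880, 0.9976, 0.0698, 0.0000]
J3: z=[0.0585, -0.8366, -0.5446] o=[0.3838, 0.2450, -0.0322] → [1.6613, 0.4839, -0.5648, 0.0585, -0.8366, -0.5446]
J4: z=[-0.9133, 0.1755, -0.3676] o=[0.5975, 0.5200, -0.4317] → [0.5547, 0.0806, -1.3395, -0.9133, 0.1755, -0.3676]
J5: z=[0.4063, 0.4593, -0.7899] o=[0.2726, 1.2571, -0.1703] → [0.4629, 0.7904, 0.6976, 0.4063, 0.4593, -0.7899]
J6: z=[-0.4021, -0.6865, -0.6059] o=[0.0740, 1.6889, -0.5277] → [0.4564, 0.2117, -0.5427, -0.4021, -0.6865, -0.6059]
q̇ = J⁺·V = [-1.0000, -0.3170, -0.0670, -0.2030, -0.8860, 0.7640]

-1.0000 -0.3170 -0.0670 -0.2030 -0.8860 0.7640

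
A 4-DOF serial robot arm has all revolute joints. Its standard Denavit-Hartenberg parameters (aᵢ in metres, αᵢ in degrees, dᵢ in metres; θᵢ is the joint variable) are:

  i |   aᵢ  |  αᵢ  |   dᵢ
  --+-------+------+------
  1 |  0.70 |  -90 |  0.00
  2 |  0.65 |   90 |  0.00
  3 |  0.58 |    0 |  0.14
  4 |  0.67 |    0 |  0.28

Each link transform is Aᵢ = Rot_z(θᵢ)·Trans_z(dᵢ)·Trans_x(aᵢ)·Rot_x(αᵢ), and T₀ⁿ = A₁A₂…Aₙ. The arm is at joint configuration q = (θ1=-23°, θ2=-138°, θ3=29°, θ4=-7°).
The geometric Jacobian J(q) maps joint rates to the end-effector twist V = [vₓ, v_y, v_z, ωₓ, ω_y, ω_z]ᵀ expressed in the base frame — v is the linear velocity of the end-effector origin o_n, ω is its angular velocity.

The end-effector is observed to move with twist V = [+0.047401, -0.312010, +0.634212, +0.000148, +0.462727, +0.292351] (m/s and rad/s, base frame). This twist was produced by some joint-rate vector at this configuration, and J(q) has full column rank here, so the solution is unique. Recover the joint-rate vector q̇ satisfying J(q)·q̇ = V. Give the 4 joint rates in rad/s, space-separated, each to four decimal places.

0.4930 0.4260 0.0170 0.2530

o_n = [-0.6230, 0.8426, 0.8779]
J₁: ẑ×o_n = [-0.8426, -0.6230, 0.0000], ω = ẑ
J2: z=[0.3907, 0.9205, 0.0000] o=[0.6444, -0.2735, 0.0000] → [0.8081, -0.3430, 1.6027, 0.3907, 0.9205, 0.0000]
J3: z=[-0.6159, 0.2615, -0.7431] o=[0.1997, -0.0848, 0.4349] → [0.8050, 0.8843, -0.3561, -0.6159, 0.2615, -0.7431]
J4: z=[-0.6159, 0.2615, -0.7431] o=[-0.1237, 0.3580, 0.6703] → [0.4144, 0.4990, -0.1679, -0.6159, 0.2615, -0.7431]
q̇ = J⁺·V = [0.4930, 0.4260, 0.0170, 0.2530]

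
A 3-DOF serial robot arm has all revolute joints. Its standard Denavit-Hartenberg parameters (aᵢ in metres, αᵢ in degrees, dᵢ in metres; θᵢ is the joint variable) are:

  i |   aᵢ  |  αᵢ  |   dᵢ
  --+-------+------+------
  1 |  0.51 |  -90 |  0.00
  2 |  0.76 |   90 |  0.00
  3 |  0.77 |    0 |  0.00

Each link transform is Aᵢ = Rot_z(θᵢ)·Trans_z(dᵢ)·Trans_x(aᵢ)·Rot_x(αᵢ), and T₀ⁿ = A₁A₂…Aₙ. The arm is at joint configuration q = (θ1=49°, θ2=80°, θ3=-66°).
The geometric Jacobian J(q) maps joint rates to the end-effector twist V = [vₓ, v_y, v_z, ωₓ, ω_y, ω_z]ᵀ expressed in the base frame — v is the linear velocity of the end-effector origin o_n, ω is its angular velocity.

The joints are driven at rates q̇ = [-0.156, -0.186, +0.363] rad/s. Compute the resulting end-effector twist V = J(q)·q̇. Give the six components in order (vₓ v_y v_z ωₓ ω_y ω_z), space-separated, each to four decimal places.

0.0823 0.1023 -0.2168 0.3749 0.1478 -0.0930

o_n = [0.9877, 0.0641, -1.0569]
J₁: ẑ×o_n = [-0.0641, 0.9877, 0.0000], ω = ẑ
J2: z=[-0.7547, 0.6561, 0.0000] o=[0.3346, 0.3849, 0.0000] → [-0.6934, -0.7976, -0.1864, -0.7547, 0.6561, 0.0000]
J3: z=[0.6461, 0.7432, 0.1736] o=[0.4212, 0.4845, -0.7485] → [-0.1562, 0.2977, -0.6927, 0.6461, 0.7432, 0.1736]
V = J·q̇ = [0.0823, 0.1023, -0.2168, 0.3749, 0.1478, -0.0930]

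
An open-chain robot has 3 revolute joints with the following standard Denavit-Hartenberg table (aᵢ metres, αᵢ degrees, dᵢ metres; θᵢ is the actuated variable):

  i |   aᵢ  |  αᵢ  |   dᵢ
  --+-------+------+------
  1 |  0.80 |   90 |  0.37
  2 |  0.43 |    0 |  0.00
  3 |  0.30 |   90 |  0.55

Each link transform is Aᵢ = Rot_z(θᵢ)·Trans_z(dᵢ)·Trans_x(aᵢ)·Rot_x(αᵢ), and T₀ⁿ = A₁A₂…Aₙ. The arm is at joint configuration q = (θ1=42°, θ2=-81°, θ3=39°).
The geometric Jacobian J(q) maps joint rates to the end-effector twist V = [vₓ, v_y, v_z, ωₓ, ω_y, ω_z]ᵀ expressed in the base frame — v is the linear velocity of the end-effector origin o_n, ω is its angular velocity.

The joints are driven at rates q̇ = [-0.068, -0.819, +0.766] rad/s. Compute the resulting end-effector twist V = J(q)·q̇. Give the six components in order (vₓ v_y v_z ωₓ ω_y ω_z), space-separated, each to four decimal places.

-0.2446 -0.3200 -0.0669 -0.0355 0.0394 -0.0680

o_n = [1.1782, 0.3208, -0.2554]
J₁: ẑ×o_n = [-0.3208, 1.1782, 0.0000], ω = ẑ
J2: z=[0.6691, -0.7431, 0.0000] o=[0.5945, 0.5353, 0.3700] → [0.4648, 0.4185, 0.2902, 0.6691, -0.7431, 0.0000]
J3: z=[0.6691, -0.7431, 0.0000] o=[0.6445, 0.5803, -0.0547] → [0.1492, 0.1343, 0.2229, 0.6691, -0.7431, 0.0000]
V = J·q̇ = [-0.2446, -0.3200, -0.0669, -0.0355, 0.0394, -0.0680]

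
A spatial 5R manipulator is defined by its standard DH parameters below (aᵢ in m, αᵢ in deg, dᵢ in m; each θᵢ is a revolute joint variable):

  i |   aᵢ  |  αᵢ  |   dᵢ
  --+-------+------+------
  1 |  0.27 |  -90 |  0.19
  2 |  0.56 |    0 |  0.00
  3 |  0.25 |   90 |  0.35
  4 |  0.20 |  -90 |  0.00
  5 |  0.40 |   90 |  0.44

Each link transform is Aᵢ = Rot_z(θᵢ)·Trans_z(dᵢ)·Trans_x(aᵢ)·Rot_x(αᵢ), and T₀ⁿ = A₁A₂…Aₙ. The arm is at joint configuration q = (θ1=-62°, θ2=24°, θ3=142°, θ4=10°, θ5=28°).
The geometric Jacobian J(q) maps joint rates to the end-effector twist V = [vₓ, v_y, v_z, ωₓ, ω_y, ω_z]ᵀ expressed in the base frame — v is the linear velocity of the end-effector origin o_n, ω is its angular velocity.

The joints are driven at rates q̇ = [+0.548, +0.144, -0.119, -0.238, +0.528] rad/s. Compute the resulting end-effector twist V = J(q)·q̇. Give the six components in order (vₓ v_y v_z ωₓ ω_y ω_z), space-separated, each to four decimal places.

o_n = [0.7948, 0.3783, -0.0294]
J₁: ẑ×o_n = [-0.3783, 0.7948, 0.0000], ω = ẑ
J2: z=[0.8829, 0.4695, 0.0000] o=[0.1268, -0.2384, 0.1900] → [-0.1030, 0.1937, 0.2309, 0.8829, 0.4695, 0.0000]
J3: z=[0.8829, 0.4695, 0.0000] o=[0.3669, -0.6901, -0.0378] → [0.0040, -0.0074, 0.7425, 0.8829, 0.4695, 0.0000]
J4: z=[0.1136, -0.2136, -0.9703] o=[0.5621, -0.3116, -0.0983] → [0.6547, -0.2336, 0.1281, 0.1136, -0.2136, -0.9703]
J5: z=[0.9486, 0.3136, 0.0420] o=[0.5030, -0.1266, -0.1459] → [0.0153, -0.0983, 0.3874, 0.9486, 0.3136, 0.0420]
V = J·q̇ = [-0.3703, 0.4680, 0.1190, 0.4959, 0.2281, 0.8011]

-0.3703 0.4680 0.1190 0.4959 0.2281 0.8011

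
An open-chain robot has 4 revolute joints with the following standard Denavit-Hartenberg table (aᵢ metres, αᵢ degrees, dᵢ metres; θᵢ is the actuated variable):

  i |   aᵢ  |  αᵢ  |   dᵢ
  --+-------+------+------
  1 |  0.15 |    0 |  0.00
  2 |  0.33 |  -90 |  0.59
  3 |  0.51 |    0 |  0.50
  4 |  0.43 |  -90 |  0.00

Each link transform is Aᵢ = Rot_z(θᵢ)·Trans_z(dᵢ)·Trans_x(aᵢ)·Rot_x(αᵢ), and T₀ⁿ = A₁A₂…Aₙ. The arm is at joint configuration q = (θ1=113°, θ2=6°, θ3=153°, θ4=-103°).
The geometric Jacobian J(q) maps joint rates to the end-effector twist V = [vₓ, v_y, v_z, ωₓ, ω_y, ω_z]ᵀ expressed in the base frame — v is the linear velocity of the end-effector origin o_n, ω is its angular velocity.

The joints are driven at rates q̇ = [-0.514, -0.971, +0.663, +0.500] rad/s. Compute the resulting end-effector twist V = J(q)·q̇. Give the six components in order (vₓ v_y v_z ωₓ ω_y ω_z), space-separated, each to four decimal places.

0.1685 0.3196 -0.0202 -1.0172 -0.5638 -1.4850

o_n = [-0.5696, 0.0286, 0.0291]
J₁: ẑ×o_n = [-0.0286, -0.5696, 0.0000], ω = ẑ
J2: z=[0.0000, 0.0000, 1.0000] o=[-0.0586, 0.1381, 0.0000] → [0.1095, -0.5110, 0.0000, 0.0000, 0.0000, 1.0000]
J3: z=[-0.8746, -0.4848, 0.0000] o=[-0.2186, 0.4267, 0.5900] → [0.2719, -0.4906, 0.1780, -0.8746, -0.4848, 0.0000]
J4: z=[-0.8746, -0.4848, 0.0000] o=[-0.4356, -0.2131, 0.3585] → [0.1597, -0.2881, -0.2764, -0.8746, -0.4848, 0.0000]
V = J·q̇ = [0.1685, 0.3196, -0.0202, -1.0172, -0.5638, -1.4850]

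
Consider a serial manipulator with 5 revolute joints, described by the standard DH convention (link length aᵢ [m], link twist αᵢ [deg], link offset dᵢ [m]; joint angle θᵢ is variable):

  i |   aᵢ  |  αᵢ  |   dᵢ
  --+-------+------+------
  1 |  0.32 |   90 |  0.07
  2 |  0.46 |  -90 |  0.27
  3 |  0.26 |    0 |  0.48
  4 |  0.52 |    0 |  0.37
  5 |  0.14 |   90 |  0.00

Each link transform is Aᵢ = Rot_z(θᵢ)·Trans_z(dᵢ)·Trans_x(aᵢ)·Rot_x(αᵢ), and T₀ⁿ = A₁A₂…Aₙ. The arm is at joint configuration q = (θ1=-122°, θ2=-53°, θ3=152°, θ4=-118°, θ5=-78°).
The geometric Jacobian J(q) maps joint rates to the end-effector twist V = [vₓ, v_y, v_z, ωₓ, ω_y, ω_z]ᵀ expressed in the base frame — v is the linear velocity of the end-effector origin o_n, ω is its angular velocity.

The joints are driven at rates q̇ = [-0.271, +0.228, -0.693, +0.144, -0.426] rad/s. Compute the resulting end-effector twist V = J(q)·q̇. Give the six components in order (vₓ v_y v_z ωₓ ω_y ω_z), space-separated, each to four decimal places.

-0.5500 0.1969 0.1400 0.2193 0.7812 -0.8578

o_n = [-0.7337, -1.2602, -0.0272]
J₁: ẑ×o_n = [1.2602, -0.7337, 0.0000], ω = ẑ
J2: z=[-0.8480, 0.5299, 0.0000] o=[-0.1696, -0.2714, 0.0700] → [-0.0515, -0.0824, 1.1376, -0.8480, 0.5299, 0.0000]
J3: z=[-0.4232, -0.6773, 0.6018] o=[-0.5452, -0.3631, -0.2974] → [0.3570, 0.0009, 0.2520, -0.4232, -0.6773, 0.6018]
J4: z=[-0.4232, -0.6773, 0.6018] o=[-0.5717, -0.6357, 0.1748] → [0.5127, -0.1830, 0.1546, -0.4232, -0.6773, 0.6018]
J5: z=[-0.4232, -0.6773, 0.6018] o=[-0.6191, -1.2604, 0.0532] → [0.0544, -0.1030, -0.0777, -0.4232, -0.6773, 0.6018]
V = J·q̇ = [-0.5500, 0.1969, 0.1400, 0.2193, 0.7812, -0.8578]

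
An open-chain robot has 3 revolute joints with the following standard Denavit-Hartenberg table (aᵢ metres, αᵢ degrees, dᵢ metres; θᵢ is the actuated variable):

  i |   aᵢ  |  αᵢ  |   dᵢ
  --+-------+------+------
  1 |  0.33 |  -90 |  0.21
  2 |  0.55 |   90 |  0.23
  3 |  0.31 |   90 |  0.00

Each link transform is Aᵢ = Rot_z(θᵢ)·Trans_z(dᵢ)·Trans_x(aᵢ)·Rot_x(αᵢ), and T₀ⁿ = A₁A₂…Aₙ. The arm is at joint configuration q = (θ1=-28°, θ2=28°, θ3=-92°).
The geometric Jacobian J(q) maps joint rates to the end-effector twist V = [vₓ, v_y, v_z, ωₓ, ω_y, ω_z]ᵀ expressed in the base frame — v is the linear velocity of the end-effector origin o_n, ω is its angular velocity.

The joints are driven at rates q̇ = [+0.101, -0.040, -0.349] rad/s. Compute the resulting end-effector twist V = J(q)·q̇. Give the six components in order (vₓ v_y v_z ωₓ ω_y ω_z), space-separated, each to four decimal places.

-0.0282 0.1115 0.0698 -0.1634 0.0416 -0.2071

o_n = [0.6742, -0.4489, -0.0431]
J₁: ẑ×o_n = [0.4489, 0.6742, -0.0000], ω = ẑ
J2: z=[0.4695, 0.8829, 0.0000] o=[0.2914, -0.1549, 0.2100] → [-0.2235, 0.1188, -0.4761, 0.4695, 0.8829, 0.0000]
J3: z=[0.4145, -0.2204, 0.8829] o=[0.8281, -0.1798, -0.0482] → [0.2364, -0.1380, -0.1454, 0.4145, -0.2204, 0.8829]
V = J·q̇ = [-0.0282, 0.1115, 0.0698, -0.1634, 0.0416, -0.2071]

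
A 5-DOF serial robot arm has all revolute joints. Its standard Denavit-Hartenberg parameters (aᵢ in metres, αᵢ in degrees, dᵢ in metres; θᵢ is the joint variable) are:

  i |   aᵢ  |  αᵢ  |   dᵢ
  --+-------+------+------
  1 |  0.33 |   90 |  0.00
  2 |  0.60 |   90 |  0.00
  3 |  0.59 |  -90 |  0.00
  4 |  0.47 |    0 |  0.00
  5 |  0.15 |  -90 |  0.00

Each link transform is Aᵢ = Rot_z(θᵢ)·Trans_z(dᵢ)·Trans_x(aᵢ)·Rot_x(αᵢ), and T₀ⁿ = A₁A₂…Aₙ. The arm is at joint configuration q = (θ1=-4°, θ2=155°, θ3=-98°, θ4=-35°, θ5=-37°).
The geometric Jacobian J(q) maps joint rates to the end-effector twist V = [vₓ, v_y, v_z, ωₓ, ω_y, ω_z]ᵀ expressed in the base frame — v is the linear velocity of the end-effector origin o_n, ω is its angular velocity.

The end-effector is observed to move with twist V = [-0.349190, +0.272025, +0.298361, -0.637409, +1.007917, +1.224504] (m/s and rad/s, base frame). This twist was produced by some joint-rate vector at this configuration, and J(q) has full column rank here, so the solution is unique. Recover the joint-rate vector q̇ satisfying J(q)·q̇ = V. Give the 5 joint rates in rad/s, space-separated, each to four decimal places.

o_n = [0.1596, 1.0027, 0.5671]
J₁: ẑ×o_n = [-1.0027, 0.1596, 0.0000], ω = ẑ
J2: z=[-0.0698, -0.9976, 0.0000] o=[0.3292, -0.0230, 0.0000] → [-0.5657, 0.0396, -0.2407, -0.0698, -0.9976, 0.0000]
J3: z=[0.4216, -0.0295, 0.9063] o=[-0.2133, 0.0149, 0.2536] → [-0.9045, 0.2057, 0.4274, 0.4216, -0.0295, 0.9063]
J4: z=[-0.8856, 0.2014, 0.4185] o=[-0.0983, 0.5926, 0.2189] → [-0.1015, 0.4163, -0.4152, -0.8856, 0.2014, 0.4185]
J5: z=[-0.8856, 0.2014, 0.4185] o=[0.0904, 0.9615, 0.4405] → [0.0083, 0.1410, -0.0504, -0.8856, 0.2014, 0.4185]
q̇ = J⁺·V = [0.4660, -0.8260, 0.3890, 0.0490, 0.9210]

0.4660 -0.8260 0.3890 0.0490 0.9210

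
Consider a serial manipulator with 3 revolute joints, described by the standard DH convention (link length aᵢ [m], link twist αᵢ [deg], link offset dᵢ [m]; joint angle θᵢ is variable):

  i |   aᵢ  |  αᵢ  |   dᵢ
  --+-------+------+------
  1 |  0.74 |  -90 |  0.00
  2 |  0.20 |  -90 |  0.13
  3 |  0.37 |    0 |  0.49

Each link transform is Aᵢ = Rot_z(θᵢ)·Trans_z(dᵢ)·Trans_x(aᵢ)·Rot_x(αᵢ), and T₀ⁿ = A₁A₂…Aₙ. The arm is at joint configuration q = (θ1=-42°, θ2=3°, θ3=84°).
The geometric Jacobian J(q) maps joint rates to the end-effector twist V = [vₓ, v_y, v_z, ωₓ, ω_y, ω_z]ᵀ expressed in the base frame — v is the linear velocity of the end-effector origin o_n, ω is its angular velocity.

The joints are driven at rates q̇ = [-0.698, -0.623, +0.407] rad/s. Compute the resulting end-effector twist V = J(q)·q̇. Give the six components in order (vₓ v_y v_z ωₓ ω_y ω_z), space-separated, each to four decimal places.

-0.4577 -0.5039 0.1404 -0.4327 -0.4487 -1.1044

o_n = [0.5488, -0.8143, -0.5018]
J₁: ẑ×o_n = [0.8143, 0.5488, -0.0000], ω = ẑ
J2: z=[0.6691, 0.7431, 0.0000] o=[0.5499, -0.4952, 0.0000] → [-0.3729, 0.3358, -0.2127, 0.6691, 0.7431, 0.0000]
J3: z=[-0.0389, 0.0350, -0.9986] o=[0.7853, -0.5322, -0.0105] → [-0.2990, 0.2171, 0.0193, -0.0389, 0.0350, -0.9986]
V = J·q̇ = [-0.4577, -0.5039, 0.1404, -0.4327, -0.4487, -1.1044]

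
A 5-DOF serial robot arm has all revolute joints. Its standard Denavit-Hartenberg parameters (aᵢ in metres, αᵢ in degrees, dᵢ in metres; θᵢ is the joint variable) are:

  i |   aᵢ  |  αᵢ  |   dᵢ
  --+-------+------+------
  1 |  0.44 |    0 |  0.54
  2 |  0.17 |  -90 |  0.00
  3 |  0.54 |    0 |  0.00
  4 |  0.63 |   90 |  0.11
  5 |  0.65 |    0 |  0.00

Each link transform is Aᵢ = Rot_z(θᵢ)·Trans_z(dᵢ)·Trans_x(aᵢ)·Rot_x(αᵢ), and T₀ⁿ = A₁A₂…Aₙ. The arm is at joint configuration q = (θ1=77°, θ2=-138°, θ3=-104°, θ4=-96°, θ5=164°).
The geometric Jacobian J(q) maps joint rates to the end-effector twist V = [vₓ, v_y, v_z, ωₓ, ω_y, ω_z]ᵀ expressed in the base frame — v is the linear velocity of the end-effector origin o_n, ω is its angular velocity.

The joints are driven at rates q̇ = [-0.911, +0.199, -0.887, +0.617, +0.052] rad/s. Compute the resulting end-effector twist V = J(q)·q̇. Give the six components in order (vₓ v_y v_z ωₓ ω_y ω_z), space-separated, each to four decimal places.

0.2196 0.1005 -0.1140 -0.2275 -0.1465 -0.7609

o_n = [0.3686, 0.5387, 1.0622]
J₁: ẑ×o_n = [-0.5387, 0.3686, 0.0000], ω = ẑ
J2: z=[0.0000, 0.0000, 1.0000] o=[0.0990, 0.4287, 0.5400] → [-0.1100, 0.2696, 0.0000, 0.0000, 0.0000, 1.0000]
J3: z=[0.8746, 0.4848, 0.0000] o=[0.1814, 0.2800, 0.5400] → [0.2532, -0.4567, 0.1355, 0.8746, 0.4848, 0.0000]
J4: z=[0.8746, 0.4848, 0.0000] o=[0.1181, 0.3943, 1.0640] → [-0.0009, 0.0015, 0.0049, 0.8746, 0.4848, 0.0000]
J5: z=[0.1658, -0.2991, -0.9397] o=[-0.0727, 0.9654, 0.8485] → [-0.4649, -0.4502, 0.0613, 0.1658, -0.2991, -0.9397]
V = J·q̇ = [0.2196, 0.1005, -0.1140, -0.2275, -0.1465, -0.7609]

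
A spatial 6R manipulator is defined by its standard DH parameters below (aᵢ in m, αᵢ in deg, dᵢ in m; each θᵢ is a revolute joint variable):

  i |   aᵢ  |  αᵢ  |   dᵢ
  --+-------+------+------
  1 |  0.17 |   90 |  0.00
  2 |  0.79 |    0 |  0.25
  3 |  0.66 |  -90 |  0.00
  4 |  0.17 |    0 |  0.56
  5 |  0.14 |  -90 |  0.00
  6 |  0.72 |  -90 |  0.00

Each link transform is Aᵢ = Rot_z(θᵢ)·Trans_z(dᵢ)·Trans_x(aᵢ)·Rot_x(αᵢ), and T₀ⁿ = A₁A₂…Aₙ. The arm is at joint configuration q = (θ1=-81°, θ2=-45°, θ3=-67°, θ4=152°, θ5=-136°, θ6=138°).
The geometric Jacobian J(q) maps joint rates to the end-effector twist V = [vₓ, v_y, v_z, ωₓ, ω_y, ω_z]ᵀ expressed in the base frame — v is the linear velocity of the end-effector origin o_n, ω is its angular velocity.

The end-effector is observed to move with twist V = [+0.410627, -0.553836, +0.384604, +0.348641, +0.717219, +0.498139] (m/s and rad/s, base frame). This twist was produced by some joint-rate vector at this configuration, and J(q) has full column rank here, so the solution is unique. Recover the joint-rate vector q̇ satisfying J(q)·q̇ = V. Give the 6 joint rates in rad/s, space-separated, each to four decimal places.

0.0770 0.3680 -0.3170 -0.2730 -0.4910 0.5280

o_n = [-0.1579, -0.7868, -0.7086]
J₁: ẑ×o_n = [0.7868, -0.1579, 0.0000], ω = ẑ
J2: z=[-0.9877, -0.1564, 0.0000] o=[0.0266, -0.1679, 0.0000] → [0.1108, -0.6999, 0.5824, -0.9877, -0.1564, 0.0000]
J3: z=[-0.9877, -0.1564, 0.0000] o=[-0.1329, -0.7588, -0.5586] → [0.0235, -0.1481, 0.0238, -0.9877, -0.1564, 0.0000]
J4: z=[0.1450, -0.9158, -0.3746] o=[-0.1716, -0.5146, -1.1706] → [-0.5250, -0.0721, -0.0270, 0.1450, -0.9158, -0.3746]
J5: z=[0.1450, -0.9158, -0.3746] o=[-0.0028, -1.0704, -1.2412] → [-0.3815, -0.0191, -0.1010, 0.1450, -0.9158, -0.3746]
J6: z=[0.9656, 0.0484, 0.2556] o=[0.0275, -1.0146, -1.3659] → [-0.0264, -0.6821, 0.2290, 0.9656, 0.0484, 0.2556]
q̇ = J⁺·V = [0.0770, 0.3680, -0.3170, -0.2730, -0.4910, 0.5280]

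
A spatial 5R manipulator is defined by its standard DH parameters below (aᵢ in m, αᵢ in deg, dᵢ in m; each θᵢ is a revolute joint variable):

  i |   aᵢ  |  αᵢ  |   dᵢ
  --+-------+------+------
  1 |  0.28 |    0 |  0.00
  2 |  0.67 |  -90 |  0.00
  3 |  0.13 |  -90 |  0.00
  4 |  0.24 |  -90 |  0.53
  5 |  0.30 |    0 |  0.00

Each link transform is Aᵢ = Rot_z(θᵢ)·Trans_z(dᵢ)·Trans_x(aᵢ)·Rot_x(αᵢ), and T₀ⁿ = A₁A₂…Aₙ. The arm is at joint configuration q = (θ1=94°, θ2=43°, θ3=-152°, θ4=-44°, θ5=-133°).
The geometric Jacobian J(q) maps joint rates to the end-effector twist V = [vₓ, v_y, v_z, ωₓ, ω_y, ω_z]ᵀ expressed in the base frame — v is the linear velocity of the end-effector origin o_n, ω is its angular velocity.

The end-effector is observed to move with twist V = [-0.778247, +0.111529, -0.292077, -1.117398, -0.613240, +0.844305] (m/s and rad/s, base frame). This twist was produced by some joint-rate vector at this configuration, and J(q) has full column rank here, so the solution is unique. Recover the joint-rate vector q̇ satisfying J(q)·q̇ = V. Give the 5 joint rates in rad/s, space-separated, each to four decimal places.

o_n = [-0.6832, 0.8646, 0.7347]
J₁: ẑ×o_n = [-0.8646, -0.6832, 0.0000], ω = ẑ
J2: z=[0.0000, 0.0000, 1.0000] o=[-0.0195, 0.2793, 0.0000] → [-0.5853, -0.6637, 0.0000, 0.0000, 0.0000, 1.0000]
J3: z=[-0.6820, -0.7314, 0.0000] o=[-0.5095, 0.7363, 0.0000] → [-0.5373, 0.5010, -0.2146, -0.6820, -0.7314, 0.0000]
J4: z=[-0.3433, 0.3202, 0.8829] o=[-0.4256, 0.6580, 0.0610] → [0.0332, 0.0038, 0.0115, -0.3433, 0.3202, 0.8829]
J5: z=[0.9392, 0.1078, 0.3261] o=[-0.6098, 0.6018, 0.6100] → [-0.0723, -0.1410, 0.2547, 0.9392, 0.1078, 0.3261]
q̇ = J⁺·V = [-0.2270, 0.8610, 0.9480, 0.3730, -0.3650]

-0.2270 0.8610 0.9480 0.3730 -0.3650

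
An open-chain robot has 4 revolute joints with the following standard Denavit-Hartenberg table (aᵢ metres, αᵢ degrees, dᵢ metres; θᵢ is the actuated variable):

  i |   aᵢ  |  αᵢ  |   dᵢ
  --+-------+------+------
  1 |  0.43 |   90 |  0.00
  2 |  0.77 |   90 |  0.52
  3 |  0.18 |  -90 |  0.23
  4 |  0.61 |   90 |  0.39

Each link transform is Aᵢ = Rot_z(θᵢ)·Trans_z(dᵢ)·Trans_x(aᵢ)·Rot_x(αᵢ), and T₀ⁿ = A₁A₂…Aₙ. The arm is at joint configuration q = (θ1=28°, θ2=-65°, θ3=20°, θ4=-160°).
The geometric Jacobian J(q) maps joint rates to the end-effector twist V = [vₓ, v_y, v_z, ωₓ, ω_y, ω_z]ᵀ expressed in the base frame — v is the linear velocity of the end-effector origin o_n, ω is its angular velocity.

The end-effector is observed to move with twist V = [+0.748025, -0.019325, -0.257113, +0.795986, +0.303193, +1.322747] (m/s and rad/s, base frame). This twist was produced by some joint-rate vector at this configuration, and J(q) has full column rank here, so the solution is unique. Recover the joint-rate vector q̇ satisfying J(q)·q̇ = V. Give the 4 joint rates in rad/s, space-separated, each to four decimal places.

o_n = [0.4814, -0.5957, -0.4275]
J₁: ẑ×o_n = [0.5957, 0.4814, -0.0000], ω = ẑ
J2: z=[0.4695, -0.8829, 0.0000] o=[0.3797, 0.2019, 0.0000] → [0.3774, 0.2007, -0.2846, 0.4695, -0.8829, 0.0000]
J3: z=[-0.8002, -0.4255, -0.4226] o=[0.9111, -0.1045, -0.6979] → [-0.3227, 0.3980, 0.2103, -0.8002, -0.4255, -0.4226]
J4: z=[0.3135, -0.8976, 0.3100] o=[0.8191, -0.2231, -0.9484] → [-0.3520, -0.2680, -0.4199, 0.3135, -0.8976, 0.3100]
q̇ = J⁺·V = [0.8660, -0.0500, -0.9590, 0.1660]

0.8660 -0.0500 -0.9590 0.1660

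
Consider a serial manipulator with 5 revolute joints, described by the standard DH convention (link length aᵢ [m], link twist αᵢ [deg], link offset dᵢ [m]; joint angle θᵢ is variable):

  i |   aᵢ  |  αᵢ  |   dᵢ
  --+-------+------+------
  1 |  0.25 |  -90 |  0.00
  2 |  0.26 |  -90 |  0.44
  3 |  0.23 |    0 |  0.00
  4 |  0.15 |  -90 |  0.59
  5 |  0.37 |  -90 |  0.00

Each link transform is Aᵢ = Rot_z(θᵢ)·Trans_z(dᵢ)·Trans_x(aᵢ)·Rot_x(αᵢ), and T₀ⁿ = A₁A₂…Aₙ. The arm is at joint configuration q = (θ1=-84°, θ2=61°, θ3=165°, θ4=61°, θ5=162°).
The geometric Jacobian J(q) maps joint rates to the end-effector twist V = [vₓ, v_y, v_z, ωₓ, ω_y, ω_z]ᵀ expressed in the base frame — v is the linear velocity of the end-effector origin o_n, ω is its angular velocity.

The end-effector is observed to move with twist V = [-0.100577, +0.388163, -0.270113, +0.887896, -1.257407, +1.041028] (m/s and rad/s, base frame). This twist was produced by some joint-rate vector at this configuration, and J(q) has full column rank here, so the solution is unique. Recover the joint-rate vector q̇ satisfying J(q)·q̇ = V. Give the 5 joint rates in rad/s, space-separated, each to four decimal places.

o_n = [0.2256, 0.1038, -0.3864]
J₁: ẑ×o_n = [-0.1038, 0.2256, 0.0000], ω = ẑ
J2: z=[0.9945, 0.1045, 0.0000] o=[0.0261, -0.2486, 0.0000] → [-0.0404, 0.3842, 0.3297, 0.9945, 0.1045, 0.0000]
J3: z=[-0.0914, 0.8698, -0.4848] o=[0.4769, -0.3280, -0.2274] → [0.0711, 0.1073, 0.1791, -0.0914, 0.8698, -0.4848]
J4: z=[-0.0914, 0.8698, -0.4848] o=[0.4064, -0.2271, -0.0331] → [-0.1468, 0.0554, 0.1270, -0.0914, 0.8698, -0.4848]
J5: z=[0.7273, -0.2742, -0.6291] o=[0.4545, 0.3476, -0.2280] → [-0.1099, 0.2592, -0.2401, 0.7273, -0.2742, -0.6291]
q̇ = J⁺·V = [0.8820, 0.2570, -0.4780, -0.7740, 0.7120]

0.8820 0.2570 -0.4780 -0.7740 0.7120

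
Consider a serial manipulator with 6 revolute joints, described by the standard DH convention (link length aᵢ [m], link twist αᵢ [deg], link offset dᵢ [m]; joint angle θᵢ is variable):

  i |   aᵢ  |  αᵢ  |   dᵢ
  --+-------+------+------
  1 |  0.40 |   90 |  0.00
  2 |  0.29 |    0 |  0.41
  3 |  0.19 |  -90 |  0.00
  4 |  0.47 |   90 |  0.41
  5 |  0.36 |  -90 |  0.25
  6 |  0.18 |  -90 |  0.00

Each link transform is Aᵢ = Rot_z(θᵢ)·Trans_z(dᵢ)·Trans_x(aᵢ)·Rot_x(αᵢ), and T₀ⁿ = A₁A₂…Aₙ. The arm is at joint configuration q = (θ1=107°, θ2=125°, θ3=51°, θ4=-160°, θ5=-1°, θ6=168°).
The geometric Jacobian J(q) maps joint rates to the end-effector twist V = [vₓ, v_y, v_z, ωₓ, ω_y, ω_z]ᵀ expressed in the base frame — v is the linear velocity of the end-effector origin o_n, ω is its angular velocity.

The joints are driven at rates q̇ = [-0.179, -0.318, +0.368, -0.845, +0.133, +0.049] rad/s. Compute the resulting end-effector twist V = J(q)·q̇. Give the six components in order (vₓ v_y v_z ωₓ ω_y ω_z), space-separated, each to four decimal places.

o_n = [0.2099, 0.7975, -0.2029]
J₁: ẑ×o_n = [-0.7975, 0.2099, 0.0000], ω = ẑ
J2: z=[0.9563, 0.2924, 0.0000] o=[-0.1169, 0.3825, 0.0000] → [-0.0593, 0.1941, 0.3013, 0.9563, 0.2924, 0.0000]
J3: z=[0.9563, 0.2924, 0.0000] o=[0.3238, 0.3433, 0.2376] → [-0.1288, 0.4212, 0.4676, 0.9563, 0.2924, 0.0000]
J4: z=[0.0204, -0.0667, -0.9976] o=[0.3792, 0.1621, 0.2508] → [0.6641, 0.1781, 0.0017, 0.0204, -0.0667, -0.9976]
J5: z=[-0.9984, 0.0515, -0.0239] o=[0.4125, 0.6030, -0.1890] → [0.0039, -0.0091, -0.1837, -0.9984, 0.0515, -0.0239]
J6: z=[0.0213, -0.0493, -0.9986] o=[0.1818, 0.9750, -0.2123] → [-0.1778, -0.0283, -0.0024, 0.0213, -0.0493, -0.9986]
V = J·q̇ = [-0.4551, -0.0974, 0.0503, -0.1012, 0.0754, 0.6118]

-0.4551 -0.0974 0.0503 -0.1012 0.0754 0.6118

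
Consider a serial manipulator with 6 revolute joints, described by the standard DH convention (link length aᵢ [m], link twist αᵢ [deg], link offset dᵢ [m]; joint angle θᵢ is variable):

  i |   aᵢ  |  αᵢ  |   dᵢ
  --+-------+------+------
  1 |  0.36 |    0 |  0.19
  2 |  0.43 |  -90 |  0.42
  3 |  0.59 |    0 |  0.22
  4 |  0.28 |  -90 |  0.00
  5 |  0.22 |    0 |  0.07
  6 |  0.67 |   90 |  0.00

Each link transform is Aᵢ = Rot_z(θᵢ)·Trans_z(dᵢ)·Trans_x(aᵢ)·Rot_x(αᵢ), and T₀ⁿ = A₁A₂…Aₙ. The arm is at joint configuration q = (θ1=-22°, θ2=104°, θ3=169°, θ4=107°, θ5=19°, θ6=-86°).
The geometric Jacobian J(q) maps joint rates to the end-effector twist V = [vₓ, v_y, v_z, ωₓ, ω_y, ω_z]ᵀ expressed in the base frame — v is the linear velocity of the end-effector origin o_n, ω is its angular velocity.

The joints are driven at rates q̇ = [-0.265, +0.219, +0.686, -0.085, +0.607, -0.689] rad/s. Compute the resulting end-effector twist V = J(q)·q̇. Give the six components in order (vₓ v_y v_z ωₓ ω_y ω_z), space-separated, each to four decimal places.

o_n = [-0.4240, -0.0295, 1.2358]
J₁: ẑ×o_n = [0.0295, -0.4240, 0.0000], ω = ẑ
J2: z=[0.0000, 0.0000, 1.0000] o=[0.3338, -0.1349, 0.1900] → [-0.1053, -0.7578, 0.0000, 0.0000, 0.0000, 1.0000]
J3: z=[-0.9903, 0.1392, 0.0000] o=[0.3936, 0.2910, 0.6100] → [0.0871, 0.6197, 0.4312, -0.9903, 0.1392, 0.0000]
J4: z=[-0.9903, 0.1392, 0.0000] o=[0.0952, -0.2519, 0.4974] → [0.1028, 0.7312, -0.1480, -0.9903, 0.1392, 0.0000]
J5: z=[0.1384, 0.9848, -0.1045] o=[0.0992, -0.2230, 0.7759] → [0.4732, -0.0090, 0.5421, 0.1384, 0.9848, -0.1045]
J6: z=[0.1384, 0.9848, -0.1045] o=[0.1829, -0.1425, 0.9754] → [0.2682, 0.0274, 0.6134, 0.1384, 0.9848, -0.1045]
V = J·q̇ = [0.1225, 0.2851, 0.2148, -0.6065, 0.0029, -0.0374]

0.1225 0.2851 0.2148 -0.6065 0.0029 -0.0374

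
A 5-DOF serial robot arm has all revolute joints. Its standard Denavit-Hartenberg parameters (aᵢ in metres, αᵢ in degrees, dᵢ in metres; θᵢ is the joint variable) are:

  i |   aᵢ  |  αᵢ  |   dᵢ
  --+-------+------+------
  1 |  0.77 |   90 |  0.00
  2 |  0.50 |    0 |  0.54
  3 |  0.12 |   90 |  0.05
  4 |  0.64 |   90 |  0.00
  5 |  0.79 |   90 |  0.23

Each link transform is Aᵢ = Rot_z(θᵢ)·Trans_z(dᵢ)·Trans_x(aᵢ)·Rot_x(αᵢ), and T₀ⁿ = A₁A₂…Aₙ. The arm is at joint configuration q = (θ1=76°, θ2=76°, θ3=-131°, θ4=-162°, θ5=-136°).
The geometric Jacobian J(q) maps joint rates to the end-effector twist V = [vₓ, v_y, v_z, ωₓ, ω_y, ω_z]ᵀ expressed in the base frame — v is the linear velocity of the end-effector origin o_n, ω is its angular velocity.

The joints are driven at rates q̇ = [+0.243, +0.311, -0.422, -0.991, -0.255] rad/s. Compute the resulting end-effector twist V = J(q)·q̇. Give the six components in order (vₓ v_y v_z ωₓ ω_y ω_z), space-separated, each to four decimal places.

-0.1022 0.1763 -0.3628 -0.1357 0.9170 0.7469

o_n = [1.0848, 1.0997, 0.8157]
J₁: ẑ×o_n = [-1.0997, 1.0848, 0.0000], ω = ẑ
J2: z=[0.9703, -0.2419, 0.0000] o=[0.1863, 0.7471, 0.0000] → [-0.1973, -0.7915, 0.5594, 0.9703, -0.2419, 0.0000]
J3: z=[0.9703, -0.2419, 0.0000] o=[0.7395, 0.7339, 0.4851] → [-0.0800, -0.3207, 0.4385, 0.9703, -0.2419, 0.0000]
J4: z=[-0.1982, -0.7948, -0.5736] o=[0.8047, 0.7885, 0.3868] → [-0.1624, -0.0757, 0.1610, -0.1982, -0.7948, -0.5736]
J5: z=[0.8799, -0.4021, 0.2531] o=[0.5283, 0.4976, 0.8854] → [-0.1244, 0.2022, 0.7535, 0.8799, -0.4021, 0.2531]
V = J·q̇ = [-0.1022, 0.1763, -0.3628, -0.1357, 0.9170, 0.7469]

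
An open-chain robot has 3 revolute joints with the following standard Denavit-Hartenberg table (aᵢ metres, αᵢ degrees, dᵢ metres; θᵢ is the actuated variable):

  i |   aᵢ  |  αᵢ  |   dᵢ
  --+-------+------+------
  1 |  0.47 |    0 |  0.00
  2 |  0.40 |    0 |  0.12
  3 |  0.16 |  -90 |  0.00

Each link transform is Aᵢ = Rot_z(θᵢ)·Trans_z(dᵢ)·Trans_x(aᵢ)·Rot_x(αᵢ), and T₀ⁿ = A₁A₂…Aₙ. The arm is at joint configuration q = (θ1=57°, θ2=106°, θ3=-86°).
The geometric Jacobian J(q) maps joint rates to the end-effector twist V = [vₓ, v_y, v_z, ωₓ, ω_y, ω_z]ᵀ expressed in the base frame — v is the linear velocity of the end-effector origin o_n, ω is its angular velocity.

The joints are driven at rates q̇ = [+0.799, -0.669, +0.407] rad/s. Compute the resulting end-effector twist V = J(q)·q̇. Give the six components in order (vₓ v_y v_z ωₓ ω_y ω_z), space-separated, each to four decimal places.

o_n = [-0.0905, 0.6670, 0.1200]
J₁: ẑ×o_n = [-0.6670, -0.0905, 0.0000], ω = ẑ
J2: z=[0.0000, 0.0000, 1.0000] o=[0.2560, 0.3942, 0.0000] → [-0.2728, -0.3465, 0.0000, 0.0000, 0.0000, 1.0000]
J3: z=[0.0000, 0.0000, 1.0000] o=[-0.1265, 0.5111, 0.1200] → [-0.1559, 0.0360, 0.0000, 0.0000, 0.0000, 1.0000]
V = J·q̇ = [-0.4139, 0.1741, 0.0000, 0.0000, 0.0000, 0.5370]

-0.4139 0.1741 0.0000 0.0000 0.0000 0.5370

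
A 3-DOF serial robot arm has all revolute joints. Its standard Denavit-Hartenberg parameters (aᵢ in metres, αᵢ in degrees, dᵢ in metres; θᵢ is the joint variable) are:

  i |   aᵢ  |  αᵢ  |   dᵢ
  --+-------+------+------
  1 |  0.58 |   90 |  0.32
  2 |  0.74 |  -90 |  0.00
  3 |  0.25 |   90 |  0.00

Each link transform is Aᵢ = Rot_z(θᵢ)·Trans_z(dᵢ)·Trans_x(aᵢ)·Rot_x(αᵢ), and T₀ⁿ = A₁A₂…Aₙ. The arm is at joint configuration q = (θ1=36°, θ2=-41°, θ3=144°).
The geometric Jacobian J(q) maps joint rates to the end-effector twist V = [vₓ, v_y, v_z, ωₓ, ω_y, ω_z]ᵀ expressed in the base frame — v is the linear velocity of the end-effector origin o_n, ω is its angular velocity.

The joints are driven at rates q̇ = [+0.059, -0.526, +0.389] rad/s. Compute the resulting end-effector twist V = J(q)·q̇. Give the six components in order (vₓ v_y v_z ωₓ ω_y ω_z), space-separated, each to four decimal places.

-0.1800 -0.1561 -0.1760 -0.1027 0.5755 0.3526

o_n = [0.7112, 0.6983, -0.0328]
J₁: ẑ×o_n = [-0.6983, 0.7112, 0.0000], ω = ẑ
J2: z=[0.5878, -0.8090, 0.0000] o=[0.4692, 0.3409, 0.3200] → [0.2854, 0.2074, 0.4058, 0.5878, -0.8090, 0.0000]
J3: z=[0.5308, 0.3856, 0.7547] o=[0.9211, 0.6692, -0.1655] → [0.0292, -0.2288, 0.0964, 0.5308, 0.3856, 0.7547]
V = J·q̇ = [-0.1800, -0.1561, -0.1760, -0.1027, 0.5755, 0.3526]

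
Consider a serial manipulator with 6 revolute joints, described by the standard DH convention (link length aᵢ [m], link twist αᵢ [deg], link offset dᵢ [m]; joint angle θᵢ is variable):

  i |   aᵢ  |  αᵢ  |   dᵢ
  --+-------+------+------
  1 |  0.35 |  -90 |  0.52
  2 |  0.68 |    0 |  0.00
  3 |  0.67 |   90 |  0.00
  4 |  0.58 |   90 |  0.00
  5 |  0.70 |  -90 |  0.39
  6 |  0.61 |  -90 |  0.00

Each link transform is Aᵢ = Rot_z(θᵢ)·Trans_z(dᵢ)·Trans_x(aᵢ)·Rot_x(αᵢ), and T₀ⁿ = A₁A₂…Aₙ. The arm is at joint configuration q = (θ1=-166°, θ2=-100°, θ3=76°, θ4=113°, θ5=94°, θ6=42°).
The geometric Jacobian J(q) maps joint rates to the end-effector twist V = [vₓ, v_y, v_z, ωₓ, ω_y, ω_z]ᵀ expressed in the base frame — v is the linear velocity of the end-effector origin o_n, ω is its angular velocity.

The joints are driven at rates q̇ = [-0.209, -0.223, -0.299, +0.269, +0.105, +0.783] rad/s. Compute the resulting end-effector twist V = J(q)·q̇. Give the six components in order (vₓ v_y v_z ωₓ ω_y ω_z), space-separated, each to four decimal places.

0.8356 0.5428 -0.5179 -0.5619 1.0966 0.1503

o_n = [-0.0675, -0.4834, 2.4270]
J₁: ẑ×o_n = [0.4834, -0.0675, 0.0000], ω = ẑ
J2: z=[0.2419, -0.9703, 0.0000] o=[-0.3396, -0.0847, 0.5200] → [-1.8504, -0.4614, 0.1676, 0.2419, -0.9703, 0.0000]
J3: z=[0.2419, -0.9703, 0.0000] o=[-0.2250, -0.0561, 1.1897] → [-1.2006, -0.2993, 0.0495, 0.2419, -0.9703, 0.0000]
J4: z=[0.3947, 0.0984, 0.9135] o=[-0.8189, -0.2042, 1.4622] → [0.3500, 0.3057, -0.1841, 0.3947, 0.0984, 0.9135]
J5: z=[-0.7214, -0.5826, 0.3744] o=[-0.4889, -0.6721, 1.3700] → [-0.6864, 0.9203, 0.1093, -0.7214, -0.5826, 0.3744]
J6: z=[-0.5952, 0.7980, 0.0948] o=[-0.5224, -0.7912, 2.1617] → [0.1825, 0.2010, -0.5462, -0.5952, 0.7980, 0.0948]
V = J·q̇ = [0.8356, 0.5428, -0.5179, -0.5619, 1.0966, 0.1503]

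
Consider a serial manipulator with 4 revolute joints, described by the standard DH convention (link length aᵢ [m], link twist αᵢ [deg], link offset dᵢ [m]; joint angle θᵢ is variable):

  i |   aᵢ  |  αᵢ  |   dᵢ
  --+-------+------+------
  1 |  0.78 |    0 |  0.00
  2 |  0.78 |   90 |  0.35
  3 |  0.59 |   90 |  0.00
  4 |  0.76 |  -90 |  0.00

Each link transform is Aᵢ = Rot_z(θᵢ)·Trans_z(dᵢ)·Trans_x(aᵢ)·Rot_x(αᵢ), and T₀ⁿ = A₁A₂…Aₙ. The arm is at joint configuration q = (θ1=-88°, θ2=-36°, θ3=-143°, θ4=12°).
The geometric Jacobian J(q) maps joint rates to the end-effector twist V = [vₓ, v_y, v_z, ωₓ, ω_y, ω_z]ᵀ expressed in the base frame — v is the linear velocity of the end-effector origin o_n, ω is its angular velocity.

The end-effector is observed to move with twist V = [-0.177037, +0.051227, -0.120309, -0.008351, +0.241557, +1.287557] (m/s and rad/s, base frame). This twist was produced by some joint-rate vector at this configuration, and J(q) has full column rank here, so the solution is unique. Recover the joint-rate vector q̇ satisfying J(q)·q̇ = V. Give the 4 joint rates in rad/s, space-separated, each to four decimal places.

o_n = [0.0555, -0.4550, -0.4525]
J₁: ẑ×o_n = [0.4550, 0.0555, -0.0000], ω = ẑ
J2: z=[0.0000, 0.0000, 1.0000] o=[0.0272, -0.7795, 0.0000] → [-0.3245, 0.0283, 0.0000, 0.0000, 0.0000, 1.0000]
J3: z=[-0.8290, 0.5592, 0.0000] o=[-0.4089, -1.4262, 0.3500] → [-0.4487, -0.6653, -1.0649, -0.8290, 0.5592, 0.0000]
J4: z=[0.3365, 0.4989, 0.7986] o=[-0.1455, -1.0355, -0.0051] → [-0.6869, 0.3111, 0.0951, 0.3365, 0.4989, 0.7986]
q̇ = J⁺·V = [0.5690, 0.4590, 0.1420, 0.3250]

0.5690 0.4590 0.1420 0.3250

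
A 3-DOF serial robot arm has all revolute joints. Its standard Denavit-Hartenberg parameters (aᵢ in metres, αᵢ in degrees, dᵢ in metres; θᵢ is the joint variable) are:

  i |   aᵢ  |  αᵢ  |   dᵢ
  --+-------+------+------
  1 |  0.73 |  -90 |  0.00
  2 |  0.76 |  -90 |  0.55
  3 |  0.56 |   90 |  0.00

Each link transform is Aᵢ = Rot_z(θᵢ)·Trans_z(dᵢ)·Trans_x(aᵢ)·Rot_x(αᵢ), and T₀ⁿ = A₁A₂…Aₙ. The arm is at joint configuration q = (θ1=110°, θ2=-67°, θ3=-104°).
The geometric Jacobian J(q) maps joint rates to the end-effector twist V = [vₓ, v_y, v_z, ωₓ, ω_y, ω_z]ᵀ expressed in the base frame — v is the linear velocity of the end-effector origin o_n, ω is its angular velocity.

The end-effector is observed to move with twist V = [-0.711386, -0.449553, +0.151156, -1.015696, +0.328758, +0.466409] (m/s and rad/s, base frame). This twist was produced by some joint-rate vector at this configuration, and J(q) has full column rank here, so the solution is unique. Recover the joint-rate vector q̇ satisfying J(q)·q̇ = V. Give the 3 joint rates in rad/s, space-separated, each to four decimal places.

o_n = [-1.3606, 0.5413, 0.5749]
J₁: ẑ×o_n = [-0.5413, -1.3606, 0.0000], ω = ẑ
J2: z=[-0.9397, -0.3420, 0.0000] o=[-0.2497, 0.6860, 0.0000] → [-0.1966, 0.5402, -0.2440, -0.9397, -0.3420, 0.0000]
J3: z=[-0.3148, 0.8650, -0.3907] o=[-0.8681, 0.7769, 0.6996] → [-0.1999, 0.1532, 0.5002, -0.3148, 0.8650, -0.3907]
q̇ = J⁺·V = [0.7450, 0.8420, 0.7130]

0.7450 0.8420 0.7130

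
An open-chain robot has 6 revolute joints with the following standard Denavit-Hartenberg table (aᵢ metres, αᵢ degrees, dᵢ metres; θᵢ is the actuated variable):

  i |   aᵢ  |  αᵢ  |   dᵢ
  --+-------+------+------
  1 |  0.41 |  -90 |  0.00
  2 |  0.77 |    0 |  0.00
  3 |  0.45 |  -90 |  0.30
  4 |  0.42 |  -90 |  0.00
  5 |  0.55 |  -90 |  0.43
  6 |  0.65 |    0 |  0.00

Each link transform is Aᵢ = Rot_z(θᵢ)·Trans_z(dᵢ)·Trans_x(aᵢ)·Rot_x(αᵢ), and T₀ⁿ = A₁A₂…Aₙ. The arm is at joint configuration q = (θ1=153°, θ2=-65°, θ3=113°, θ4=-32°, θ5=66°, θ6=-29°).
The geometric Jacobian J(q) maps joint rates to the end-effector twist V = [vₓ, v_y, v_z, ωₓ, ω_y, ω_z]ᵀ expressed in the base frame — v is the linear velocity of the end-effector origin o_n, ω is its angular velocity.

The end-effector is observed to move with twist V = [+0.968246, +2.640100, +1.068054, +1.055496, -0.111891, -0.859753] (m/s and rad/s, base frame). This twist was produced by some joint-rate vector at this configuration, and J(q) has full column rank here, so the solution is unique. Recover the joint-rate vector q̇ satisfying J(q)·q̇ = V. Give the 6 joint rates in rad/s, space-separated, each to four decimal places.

-0.9540 -0.3720 -0.3570 0.8680 -0.6850 0.4780

o_n = [-2.3377, 1.0433, 0.2023]
J₁: ẑ×o_n = [-1.0433, -2.3377, 0.0000], ω = ẑ
J2: z=[-0.4540, -0.8910, 0.0000] o=[-0.3653, 0.1861, 0.0000] → [-0.1803, 0.0919, -2.1466, -0.4540, -0.8910, 0.0000]
J3: z=[-0.4540, -0.8910, 0.0000] o=[-0.6553, 0.3339, 0.6979] → [0.4415, -0.2250, -1.8212, -0.4540, -0.8910, 0.0000]
J4: z=[0.6621, -0.3374, -0.6691] o=[-1.0597, 0.2033, 0.3634] → [0.6164, 0.9618, 0.1250, 0.6621, -0.3374, -0.6691]
J5: z=[0.0691, 0.9166, -0.3938] o=[-1.3731, 0.1132, 0.0987] → [0.4612, 0.3727, 0.9484, 0.0691, 0.9166, -0.3938]
J6: z=[0.4124, 0.3332, 0.8479] o=[-1.8431, 0.6288, 0.1246] → [-0.3255, -0.4515, 0.3357, 0.4124, 0.3332, 0.8479]
q̇ = J⁺·V = [-0.9540, -0.3720, -0.3570, 0.8680, -0.6850, 0.4780]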